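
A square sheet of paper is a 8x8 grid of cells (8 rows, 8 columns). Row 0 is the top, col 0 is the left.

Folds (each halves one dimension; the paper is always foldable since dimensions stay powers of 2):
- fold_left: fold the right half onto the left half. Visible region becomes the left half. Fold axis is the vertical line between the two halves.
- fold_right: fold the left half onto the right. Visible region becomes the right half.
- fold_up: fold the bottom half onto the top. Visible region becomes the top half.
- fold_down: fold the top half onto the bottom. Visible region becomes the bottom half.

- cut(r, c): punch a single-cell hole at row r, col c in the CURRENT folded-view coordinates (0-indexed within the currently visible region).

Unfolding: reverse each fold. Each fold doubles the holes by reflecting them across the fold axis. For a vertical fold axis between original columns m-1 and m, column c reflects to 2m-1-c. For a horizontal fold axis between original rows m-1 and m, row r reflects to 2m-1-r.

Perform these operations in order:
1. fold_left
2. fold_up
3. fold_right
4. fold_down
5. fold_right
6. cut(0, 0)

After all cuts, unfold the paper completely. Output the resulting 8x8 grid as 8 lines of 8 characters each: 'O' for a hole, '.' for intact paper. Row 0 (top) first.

Op 1 fold_left: fold axis v@4; visible region now rows[0,8) x cols[0,4) = 8x4
Op 2 fold_up: fold axis h@4; visible region now rows[0,4) x cols[0,4) = 4x4
Op 3 fold_right: fold axis v@2; visible region now rows[0,4) x cols[2,4) = 4x2
Op 4 fold_down: fold axis h@2; visible region now rows[2,4) x cols[2,4) = 2x2
Op 5 fold_right: fold axis v@3; visible region now rows[2,4) x cols[3,4) = 2x1
Op 6 cut(0, 0): punch at orig (2,3); cuts so far [(2, 3)]; region rows[2,4) x cols[3,4) = 2x1
Unfold 1 (reflect across v@3): 2 holes -> [(2, 2), (2, 3)]
Unfold 2 (reflect across h@2): 4 holes -> [(1, 2), (1, 3), (2, 2), (2, 3)]
Unfold 3 (reflect across v@2): 8 holes -> [(1, 0), (1, 1), (1, 2), (1, 3), (2, 0), (2, 1), (2, 2), (2, 3)]
Unfold 4 (reflect across h@4): 16 holes -> [(1, 0), (1, 1), (1, 2), (1, 3), (2, 0), (2, 1), (2, 2), (2, 3), (5, 0), (5, 1), (5, 2), (5, 3), (6, 0), (6, 1), (6, 2), (6, 3)]
Unfold 5 (reflect across v@4): 32 holes -> [(1, 0), (1, 1), (1, 2), (1, 3), (1, 4), (1, 5), (1, 6), (1, 7), (2, 0), (2, 1), (2, 2), (2, 3), (2, 4), (2, 5), (2, 6), (2, 7), (5, 0), (5, 1), (5, 2), (5, 3), (5, 4), (5, 5), (5, 6), (5, 7), (6, 0), (6, 1), (6, 2), (6, 3), (6, 4), (6, 5), (6, 6), (6, 7)]

Answer: ........
OOOOOOOO
OOOOOOOO
........
........
OOOOOOOO
OOOOOOOO
........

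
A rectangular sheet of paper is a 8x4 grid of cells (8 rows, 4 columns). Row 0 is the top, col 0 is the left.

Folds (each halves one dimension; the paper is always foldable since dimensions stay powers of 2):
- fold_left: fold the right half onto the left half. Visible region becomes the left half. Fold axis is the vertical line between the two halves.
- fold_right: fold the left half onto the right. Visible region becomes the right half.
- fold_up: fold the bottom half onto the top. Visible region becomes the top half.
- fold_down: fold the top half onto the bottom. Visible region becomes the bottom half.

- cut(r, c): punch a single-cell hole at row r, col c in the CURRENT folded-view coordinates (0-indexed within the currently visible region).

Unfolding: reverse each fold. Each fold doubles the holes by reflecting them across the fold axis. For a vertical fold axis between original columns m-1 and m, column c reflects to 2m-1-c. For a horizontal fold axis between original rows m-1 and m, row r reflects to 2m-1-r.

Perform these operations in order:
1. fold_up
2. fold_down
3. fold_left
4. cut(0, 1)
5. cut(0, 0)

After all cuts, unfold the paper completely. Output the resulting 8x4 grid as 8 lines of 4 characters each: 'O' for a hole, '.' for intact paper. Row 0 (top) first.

Answer: ....
OOOO
OOOO
....
....
OOOO
OOOO
....

Derivation:
Op 1 fold_up: fold axis h@4; visible region now rows[0,4) x cols[0,4) = 4x4
Op 2 fold_down: fold axis h@2; visible region now rows[2,4) x cols[0,4) = 2x4
Op 3 fold_left: fold axis v@2; visible region now rows[2,4) x cols[0,2) = 2x2
Op 4 cut(0, 1): punch at orig (2,1); cuts so far [(2, 1)]; region rows[2,4) x cols[0,2) = 2x2
Op 5 cut(0, 0): punch at orig (2,0); cuts so far [(2, 0), (2, 1)]; region rows[2,4) x cols[0,2) = 2x2
Unfold 1 (reflect across v@2): 4 holes -> [(2, 0), (2, 1), (2, 2), (2, 3)]
Unfold 2 (reflect across h@2): 8 holes -> [(1, 0), (1, 1), (1, 2), (1, 3), (2, 0), (2, 1), (2, 2), (2, 3)]
Unfold 3 (reflect across h@4): 16 holes -> [(1, 0), (1, 1), (1, 2), (1, 3), (2, 0), (2, 1), (2, 2), (2, 3), (5, 0), (5, 1), (5, 2), (5, 3), (6, 0), (6, 1), (6, 2), (6, 3)]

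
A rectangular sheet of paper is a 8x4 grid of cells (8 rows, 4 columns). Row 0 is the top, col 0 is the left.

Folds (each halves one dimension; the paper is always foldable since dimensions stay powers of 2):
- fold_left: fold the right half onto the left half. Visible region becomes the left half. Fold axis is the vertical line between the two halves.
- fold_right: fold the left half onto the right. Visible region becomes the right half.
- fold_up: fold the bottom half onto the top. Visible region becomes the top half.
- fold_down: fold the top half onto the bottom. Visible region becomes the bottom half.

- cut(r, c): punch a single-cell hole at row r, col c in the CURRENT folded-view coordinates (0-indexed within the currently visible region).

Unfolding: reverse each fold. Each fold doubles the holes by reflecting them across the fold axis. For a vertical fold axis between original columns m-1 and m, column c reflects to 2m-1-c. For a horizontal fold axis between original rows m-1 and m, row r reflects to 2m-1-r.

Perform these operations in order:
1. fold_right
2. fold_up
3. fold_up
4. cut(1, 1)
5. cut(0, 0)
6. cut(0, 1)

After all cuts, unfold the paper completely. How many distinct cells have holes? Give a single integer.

Answer: 24

Derivation:
Op 1 fold_right: fold axis v@2; visible region now rows[0,8) x cols[2,4) = 8x2
Op 2 fold_up: fold axis h@4; visible region now rows[0,4) x cols[2,4) = 4x2
Op 3 fold_up: fold axis h@2; visible region now rows[0,2) x cols[2,4) = 2x2
Op 4 cut(1, 1): punch at orig (1,3); cuts so far [(1, 3)]; region rows[0,2) x cols[2,4) = 2x2
Op 5 cut(0, 0): punch at orig (0,2); cuts so far [(0, 2), (1, 3)]; region rows[0,2) x cols[2,4) = 2x2
Op 6 cut(0, 1): punch at orig (0,3); cuts so far [(0, 2), (0, 3), (1, 3)]; region rows[0,2) x cols[2,4) = 2x2
Unfold 1 (reflect across h@2): 6 holes -> [(0, 2), (0, 3), (1, 3), (2, 3), (3, 2), (3, 3)]
Unfold 2 (reflect across h@4): 12 holes -> [(0, 2), (0, 3), (1, 3), (2, 3), (3, 2), (3, 3), (4, 2), (4, 3), (5, 3), (6, 3), (7, 2), (7, 3)]
Unfold 3 (reflect across v@2): 24 holes -> [(0, 0), (0, 1), (0, 2), (0, 3), (1, 0), (1, 3), (2, 0), (2, 3), (3, 0), (3, 1), (3, 2), (3, 3), (4, 0), (4, 1), (4, 2), (4, 3), (5, 0), (5, 3), (6, 0), (6, 3), (7, 0), (7, 1), (7, 2), (7, 3)]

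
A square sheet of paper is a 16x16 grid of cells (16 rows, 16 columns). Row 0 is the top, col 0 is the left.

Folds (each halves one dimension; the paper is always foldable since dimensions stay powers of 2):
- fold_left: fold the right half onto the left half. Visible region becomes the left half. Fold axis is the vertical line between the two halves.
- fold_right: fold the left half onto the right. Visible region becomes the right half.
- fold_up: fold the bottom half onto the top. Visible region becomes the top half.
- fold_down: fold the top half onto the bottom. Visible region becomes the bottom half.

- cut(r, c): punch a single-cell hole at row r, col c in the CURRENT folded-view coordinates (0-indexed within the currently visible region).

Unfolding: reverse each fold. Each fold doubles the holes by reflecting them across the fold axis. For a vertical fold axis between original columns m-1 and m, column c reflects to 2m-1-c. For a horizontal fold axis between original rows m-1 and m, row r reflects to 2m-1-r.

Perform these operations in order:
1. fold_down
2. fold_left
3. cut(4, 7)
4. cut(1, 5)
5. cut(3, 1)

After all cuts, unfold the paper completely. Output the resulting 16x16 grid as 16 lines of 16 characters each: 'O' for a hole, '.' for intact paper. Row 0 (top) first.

Answer: ................
................
................
.......OO.......
.O............O.
................
.....O....O.....
................
................
.....O....O.....
................
.O............O.
.......OO.......
................
................
................

Derivation:
Op 1 fold_down: fold axis h@8; visible region now rows[8,16) x cols[0,16) = 8x16
Op 2 fold_left: fold axis v@8; visible region now rows[8,16) x cols[0,8) = 8x8
Op 3 cut(4, 7): punch at orig (12,7); cuts so far [(12, 7)]; region rows[8,16) x cols[0,8) = 8x8
Op 4 cut(1, 5): punch at orig (9,5); cuts so far [(9, 5), (12, 7)]; region rows[8,16) x cols[0,8) = 8x8
Op 5 cut(3, 1): punch at orig (11,1); cuts so far [(9, 5), (11, 1), (12, 7)]; region rows[8,16) x cols[0,8) = 8x8
Unfold 1 (reflect across v@8): 6 holes -> [(9, 5), (9, 10), (11, 1), (11, 14), (12, 7), (12, 8)]
Unfold 2 (reflect across h@8): 12 holes -> [(3, 7), (3, 8), (4, 1), (4, 14), (6, 5), (6, 10), (9, 5), (9, 10), (11, 1), (11, 14), (12, 7), (12, 8)]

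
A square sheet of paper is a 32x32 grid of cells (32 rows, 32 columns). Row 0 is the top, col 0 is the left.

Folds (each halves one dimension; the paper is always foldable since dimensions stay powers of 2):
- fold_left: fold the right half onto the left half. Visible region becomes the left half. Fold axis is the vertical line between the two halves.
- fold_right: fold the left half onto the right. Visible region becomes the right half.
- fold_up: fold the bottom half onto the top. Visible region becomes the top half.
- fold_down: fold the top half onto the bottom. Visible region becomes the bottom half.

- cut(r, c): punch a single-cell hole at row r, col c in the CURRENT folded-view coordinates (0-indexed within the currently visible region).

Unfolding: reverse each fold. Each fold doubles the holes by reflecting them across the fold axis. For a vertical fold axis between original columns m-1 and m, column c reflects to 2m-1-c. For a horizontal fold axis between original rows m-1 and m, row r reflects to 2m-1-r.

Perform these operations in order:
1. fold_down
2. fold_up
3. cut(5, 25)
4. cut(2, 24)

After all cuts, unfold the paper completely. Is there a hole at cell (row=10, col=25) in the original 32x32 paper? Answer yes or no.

Answer: yes

Derivation:
Op 1 fold_down: fold axis h@16; visible region now rows[16,32) x cols[0,32) = 16x32
Op 2 fold_up: fold axis h@24; visible region now rows[16,24) x cols[0,32) = 8x32
Op 3 cut(5, 25): punch at orig (21,25); cuts so far [(21, 25)]; region rows[16,24) x cols[0,32) = 8x32
Op 4 cut(2, 24): punch at orig (18,24); cuts so far [(18, 24), (21, 25)]; region rows[16,24) x cols[0,32) = 8x32
Unfold 1 (reflect across h@24): 4 holes -> [(18, 24), (21, 25), (26, 25), (29, 24)]
Unfold 2 (reflect across h@16): 8 holes -> [(2, 24), (5, 25), (10, 25), (13, 24), (18, 24), (21, 25), (26, 25), (29, 24)]
Holes: [(2, 24), (5, 25), (10, 25), (13, 24), (18, 24), (21, 25), (26, 25), (29, 24)]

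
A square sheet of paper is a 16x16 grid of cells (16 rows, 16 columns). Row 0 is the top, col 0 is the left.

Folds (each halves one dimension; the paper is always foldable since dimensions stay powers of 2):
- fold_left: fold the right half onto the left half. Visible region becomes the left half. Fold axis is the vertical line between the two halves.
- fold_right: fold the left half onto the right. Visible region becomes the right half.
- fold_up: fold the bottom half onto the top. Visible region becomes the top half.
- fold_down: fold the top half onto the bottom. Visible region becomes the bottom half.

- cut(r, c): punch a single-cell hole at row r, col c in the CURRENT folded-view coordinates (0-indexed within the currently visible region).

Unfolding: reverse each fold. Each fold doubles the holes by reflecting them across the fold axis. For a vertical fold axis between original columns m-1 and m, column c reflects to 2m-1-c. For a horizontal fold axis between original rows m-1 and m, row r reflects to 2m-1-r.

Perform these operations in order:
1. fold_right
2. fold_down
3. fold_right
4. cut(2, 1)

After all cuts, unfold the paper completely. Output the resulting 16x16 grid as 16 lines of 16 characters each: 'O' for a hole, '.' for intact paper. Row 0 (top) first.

Op 1 fold_right: fold axis v@8; visible region now rows[0,16) x cols[8,16) = 16x8
Op 2 fold_down: fold axis h@8; visible region now rows[8,16) x cols[8,16) = 8x8
Op 3 fold_right: fold axis v@12; visible region now rows[8,16) x cols[12,16) = 8x4
Op 4 cut(2, 1): punch at orig (10,13); cuts so far [(10, 13)]; region rows[8,16) x cols[12,16) = 8x4
Unfold 1 (reflect across v@12): 2 holes -> [(10, 10), (10, 13)]
Unfold 2 (reflect across h@8): 4 holes -> [(5, 10), (5, 13), (10, 10), (10, 13)]
Unfold 3 (reflect across v@8): 8 holes -> [(5, 2), (5, 5), (5, 10), (5, 13), (10, 2), (10, 5), (10, 10), (10, 13)]

Answer: ................
................
................
................
................
..O..O....O..O..
................
................
................
................
..O..O....O..O..
................
................
................
................
................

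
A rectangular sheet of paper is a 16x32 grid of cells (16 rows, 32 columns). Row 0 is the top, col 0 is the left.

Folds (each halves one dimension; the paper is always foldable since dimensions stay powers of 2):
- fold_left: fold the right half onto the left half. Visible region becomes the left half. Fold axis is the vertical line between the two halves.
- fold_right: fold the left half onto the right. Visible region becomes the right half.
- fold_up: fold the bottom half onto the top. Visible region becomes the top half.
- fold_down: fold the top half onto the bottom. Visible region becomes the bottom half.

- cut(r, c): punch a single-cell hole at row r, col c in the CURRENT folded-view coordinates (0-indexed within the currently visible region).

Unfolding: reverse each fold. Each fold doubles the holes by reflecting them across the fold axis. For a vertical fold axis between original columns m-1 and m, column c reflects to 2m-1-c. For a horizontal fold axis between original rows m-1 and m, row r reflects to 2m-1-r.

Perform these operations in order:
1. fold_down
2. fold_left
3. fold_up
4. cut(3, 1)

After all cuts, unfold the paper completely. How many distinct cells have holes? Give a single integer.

Answer: 8

Derivation:
Op 1 fold_down: fold axis h@8; visible region now rows[8,16) x cols[0,32) = 8x32
Op 2 fold_left: fold axis v@16; visible region now rows[8,16) x cols[0,16) = 8x16
Op 3 fold_up: fold axis h@12; visible region now rows[8,12) x cols[0,16) = 4x16
Op 4 cut(3, 1): punch at orig (11,1); cuts so far [(11, 1)]; region rows[8,12) x cols[0,16) = 4x16
Unfold 1 (reflect across h@12): 2 holes -> [(11, 1), (12, 1)]
Unfold 2 (reflect across v@16): 4 holes -> [(11, 1), (11, 30), (12, 1), (12, 30)]
Unfold 3 (reflect across h@8): 8 holes -> [(3, 1), (3, 30), (4, 1), (4, 30), (11, 1), (11, 30), (12, 1), (12, 30)]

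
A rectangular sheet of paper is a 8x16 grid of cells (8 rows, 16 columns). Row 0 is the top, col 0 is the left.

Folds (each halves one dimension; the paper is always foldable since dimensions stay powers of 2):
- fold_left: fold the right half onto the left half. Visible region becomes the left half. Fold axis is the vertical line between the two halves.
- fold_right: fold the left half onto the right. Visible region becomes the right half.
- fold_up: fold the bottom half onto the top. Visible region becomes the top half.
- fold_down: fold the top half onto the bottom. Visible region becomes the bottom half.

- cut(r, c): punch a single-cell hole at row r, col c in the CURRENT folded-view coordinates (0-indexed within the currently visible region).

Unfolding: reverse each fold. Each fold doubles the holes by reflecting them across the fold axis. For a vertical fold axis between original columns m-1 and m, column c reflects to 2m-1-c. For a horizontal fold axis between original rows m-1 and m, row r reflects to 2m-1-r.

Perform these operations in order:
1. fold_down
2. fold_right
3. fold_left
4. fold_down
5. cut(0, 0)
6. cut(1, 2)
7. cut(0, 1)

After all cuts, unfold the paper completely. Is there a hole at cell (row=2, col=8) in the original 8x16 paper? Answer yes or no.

Op 1 fold_down: fold axis h@4; visible region now rows[4,8) x cols[0,16) = 4x16
Op 2 fold_right: fold axis v@8; visible region now rows[4,8) x cols[8,16) = 4x8
Op 3 fold_left: fold axis v@12; visible region now rows[4,8) x cols[8,12) = 4x4
Op 4 fold_down: fold axis h@6; visible region now rows[6,8) x cols[8,12) = 2x4
Op 5 cut(0, 0): punch at orig (6,8); cuts so far [(6, 8)]; region rows[6,8) x cols[8,12) = 2x4
Op 6 cut(1, 2): punch at orig (7,10); cuts so far [(6, 8), (7, 10)]; region rows[6,8) x cols[8,12) = 2x4
Op 7 cut(0, 1): punch at orig (6,9); cuts so far [(6, 8), (6, 9), (7, 10)]; region rows[6,8) x cols[8,12) = 2x4
Unfold 1 (reflect across h@6): 6 holes -> [(4, 10), (5, 8), (5, 9), (6, 8), (6, 9), (7, 10)]
Unfold 2 (reflect across v@12): 12 holes -> [(4, 10), (4, 13), (5, 8), (5, 9), (5, 14), (5, 15), (6, 8), (6, 9), (6, 14), (6, 15), (7, 10), (7, 13)]
Unfold 3 (reflect across v@8): 24 holes -> [(4, 2), (4, 5), (4, 10), (4, 13), (5, 0), (5, 1), (5, 6), (5, 7), (5, 8), (5, 9), (5, 14), (5, 15), (6, 0), (6, 1), (6, 6), (6, 7), (6, 8), (6, 9), (6, 14), (6, 15), (7, 2), (7, 5), (7, 10), (7, 13)]
Unfold 4 (reflect across h@4): 48 holes -> [(0, 2), (0, 5), (0, 10), (0, 13), (1, 0), (1, 1), (1, 6), (1, 7), (1, 8), (1, 9), (1, 14), (1, 15), (2, 0), (2, 1), (2, 6), (2, 7), (2, 8), (2, 9), (2, 14), (2, 15), (3, 2), (3, 5), (3, 10), (3, 13), (4, 2), (4, 5), (4, 10), (4, 13), (5, 0), (5, 1), (5, 6), (5, 7), (5, 8), (5, 9), (5, 14), (5, 15), (6, 0), (6, 1), (6, 6), (6, 7), (6, 8), (6, 9), (6, 14), (6, 15), (7, 2), (7, 5), (7, 10), (7, 13)]
Holes: [(0, 2), (0, 5), (0, 10), (0, 13), (1, 0), (1, 1), (1, 6), (1, 7), (1, 8), (1, 9), (1, 14), (1, 15), (2, 0), (2, 1), (2, 6), (2, 7), (2, 8), (2, 9), (2, 14), (2, 15), (3, 2), (3, 5), (3, 10), (3, 13), (4, 2), (4, 5), (4, 10), (4, 13), (5, 0), (5, 1), (5, 6), (5, 7), (5, 8), (5, 9), (5, 14), (5, 15), (6, 0), (6, 1), (6, 6), (6, 7), (6, 8), (6, 9), (6, 14), (6, 15), (7, 2), (7, 5), (7, 10), (7, 13)]

Answer: yes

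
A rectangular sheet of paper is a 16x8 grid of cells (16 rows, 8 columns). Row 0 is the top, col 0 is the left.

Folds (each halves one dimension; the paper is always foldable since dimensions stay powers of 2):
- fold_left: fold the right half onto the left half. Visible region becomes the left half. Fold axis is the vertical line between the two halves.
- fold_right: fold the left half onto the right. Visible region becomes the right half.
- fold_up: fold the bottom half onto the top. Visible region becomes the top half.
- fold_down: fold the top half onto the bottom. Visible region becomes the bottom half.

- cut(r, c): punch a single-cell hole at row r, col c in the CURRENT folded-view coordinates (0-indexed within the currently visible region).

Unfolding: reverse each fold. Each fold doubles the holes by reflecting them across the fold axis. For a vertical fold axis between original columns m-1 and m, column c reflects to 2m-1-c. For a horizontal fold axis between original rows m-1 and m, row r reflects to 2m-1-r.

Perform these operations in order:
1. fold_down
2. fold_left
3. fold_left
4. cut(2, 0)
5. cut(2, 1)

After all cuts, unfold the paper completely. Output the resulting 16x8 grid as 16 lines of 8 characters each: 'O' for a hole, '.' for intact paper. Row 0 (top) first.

Op 1 fold_down: fold axis h@8; visible region now rows[8,16) x cols[0,8) = 8x8
Op 2 fold_left: fold axis v@4; visible region now rows[8,16) x cols[0,4) = 8x4
Op 3 fold_left: fold axis v@2; visible region now rows[8,16) x cols[0,2) = 8x2
Op 4 cut(2, 0): punch at orig (10,0); cuts so far [(10, 0)]; region rows[8,16) x cols[0,2) = 8x2
Op 5 cut(2, 1): punch at orig (10,1); cuts so far [(10, 0), (10, 1)]; region rows[8,16) x cols[0,2) = 8x2
Unfold 1 (reflect across v@2): 4 holes -> [(10, 0), (10, 1), (10, 2), (10, 3)]
Unfold 2 (reflect across v@4): 8 holes -> [(10, 0), (10, 1), (10, 2), (10, 3), (10, 4), (10, 5), (10, 6), (10, 7)]
Unfold 3 (reflect across h@8): 16 holes -> [(5, 0), (5, 1), (5, 2), (5, 3), (5, 4), (5, 5), (5, 6), (5, 7), (10, 0), (10, 1), (10, 2), (10, 3), (10, 4), (10, 5), (10, 6), (10, 7)]

Answer: ........
........
........
........
........
OOOOOOOO
........
........
........
........
OOOOOOOO
........
........
........
........
........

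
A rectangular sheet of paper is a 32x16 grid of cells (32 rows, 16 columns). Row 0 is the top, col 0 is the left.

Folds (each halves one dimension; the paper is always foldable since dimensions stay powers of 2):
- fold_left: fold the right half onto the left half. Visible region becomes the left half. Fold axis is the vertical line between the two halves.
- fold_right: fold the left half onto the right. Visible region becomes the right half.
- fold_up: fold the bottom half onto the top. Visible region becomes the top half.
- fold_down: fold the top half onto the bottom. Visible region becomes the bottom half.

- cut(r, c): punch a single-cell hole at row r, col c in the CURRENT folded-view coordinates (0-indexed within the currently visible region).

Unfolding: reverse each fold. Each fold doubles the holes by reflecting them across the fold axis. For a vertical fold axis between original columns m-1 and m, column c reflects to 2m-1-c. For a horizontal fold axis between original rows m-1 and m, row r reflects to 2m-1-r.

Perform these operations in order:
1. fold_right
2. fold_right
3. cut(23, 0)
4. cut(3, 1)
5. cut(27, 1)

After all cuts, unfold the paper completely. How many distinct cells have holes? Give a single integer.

Answer: 12

Derivation:
Op 1 fold_right: fold axis v@8; visible region now rows[0,32) x cols[8,16) = 32x8
Op 2 fold_right: fold axis v@12; visible region now rows[0,32) x cols[12,16) = 32x4
Op 3 cut(23, 0): punch at orig (23,12); cuts so far [(23, 12)]; region rows[0,32) x cols[12,16) = 32x4
Op 4 cut(3, 1): punch at orig (3,13); cuts so far [(3, 13), (23, 12)]; region rows[0,32) x cols[12,16) = 32x4
Op 5 cut(27, 1): punch at orig (27,13); cuts so far [(3, 13), (23, 12), (27, 13)]; region rows[0,32) x cols[12,16) = 32x4
Unfold 1 (reflect across v@12): 6 holes -> [(3, 10), (3, 13), (23, 11), (23, 12), (27, 10), (27, 13)]
Unfold 2 (reflect across v@8): 12 holes -> [(3, 2), (3, 5), (3, 10), (3, 13), (23, 3), (23, 4), (23, 11), (23, 12), (27, 2), (27, 5), (27, 10), (27, 13)]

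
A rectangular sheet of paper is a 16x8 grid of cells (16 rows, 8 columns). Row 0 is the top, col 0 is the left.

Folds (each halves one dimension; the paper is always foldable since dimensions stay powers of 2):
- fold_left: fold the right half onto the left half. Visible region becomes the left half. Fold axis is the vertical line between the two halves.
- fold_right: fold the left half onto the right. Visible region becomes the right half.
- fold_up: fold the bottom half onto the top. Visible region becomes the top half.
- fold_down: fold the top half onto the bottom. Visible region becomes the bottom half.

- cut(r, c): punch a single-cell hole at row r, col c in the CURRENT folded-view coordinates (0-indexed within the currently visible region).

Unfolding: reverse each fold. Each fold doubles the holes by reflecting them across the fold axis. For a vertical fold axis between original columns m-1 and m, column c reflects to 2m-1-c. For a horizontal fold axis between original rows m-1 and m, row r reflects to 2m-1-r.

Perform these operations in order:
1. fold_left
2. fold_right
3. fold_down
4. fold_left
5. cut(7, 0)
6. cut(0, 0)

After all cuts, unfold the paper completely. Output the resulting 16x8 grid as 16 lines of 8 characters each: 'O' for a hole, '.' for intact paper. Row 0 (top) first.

Answer: OOOOOOOO
........
........
........
........
........
........
OOOOOOOO
OOOOOOOO
........
........
........
........
........
........
OOOOOOOO

Derivation:
Op 1 fold_left: fold axis v@4; visible region now rows[0,16) x cols[0,4) = 16x4
Op 2 fold_right: fold axis v@2; visible region now rows[0,16) x cols[2,4) = 16x2
Op 3 fold_down: fold axis h@8; visible region now rows[8,16) x cols[2,4) = 8x2
Op 4 fold_left: fold axis v@3; visible region now rows[8,16) x cols[2,3) = 8x1
Op 5 cut(7, 0): punch at orig (15,2); cuts so far [(15, 2)]; region rows[8,16) x cols[2,3) = 8x1
Op 6 cut(0, 0): punch at orig (8,2); cuts so far [(8, 2), (15, 2)]; region rows[8,16) x cols[2,3) = 8x1
Unfold 1 (reflect across v@3): 4 holes -> [(8, 2), (8, 3), (15, 2), (15, 3)]
Unfold 2 (reflect across h@8): 8 holes -> [(0, 2), (0, 3), (7, 2), (7, 3), (8, 2), (8, 3), (15, 2), (15, 3)]
Unfold 3 (reflect across v@2): 16 holes -> [(0, 0), (0, 1), (0, 2), (0, 3), (7, 0), (7, 1), (7, 2), (7, 3), (8, 0), (8, 1), (8, 2), (8, 3), (15, 0), (15, 1), (15, 2), (15, 3)]
Unfold 4 (reflect across v@4): 32 holes -> [(0, 0), (0, 1), (0, 2), (0, 3), (0, 4), (0, 5), (0, 6), (0, 7), (7, 0), (7, 1), (7, 2), (7, 3), (7, 4), (7, 5), (7, 6), (7, 7), (8, 0), (8, 1), (8, 2), (8, 3), (8, 4), (8, 5), (8, 6), (8, 7), (15, 0), (15, 1), (15, 2), (15, 3), (15, 4), (15, 5), (15, 6), (15, 7)]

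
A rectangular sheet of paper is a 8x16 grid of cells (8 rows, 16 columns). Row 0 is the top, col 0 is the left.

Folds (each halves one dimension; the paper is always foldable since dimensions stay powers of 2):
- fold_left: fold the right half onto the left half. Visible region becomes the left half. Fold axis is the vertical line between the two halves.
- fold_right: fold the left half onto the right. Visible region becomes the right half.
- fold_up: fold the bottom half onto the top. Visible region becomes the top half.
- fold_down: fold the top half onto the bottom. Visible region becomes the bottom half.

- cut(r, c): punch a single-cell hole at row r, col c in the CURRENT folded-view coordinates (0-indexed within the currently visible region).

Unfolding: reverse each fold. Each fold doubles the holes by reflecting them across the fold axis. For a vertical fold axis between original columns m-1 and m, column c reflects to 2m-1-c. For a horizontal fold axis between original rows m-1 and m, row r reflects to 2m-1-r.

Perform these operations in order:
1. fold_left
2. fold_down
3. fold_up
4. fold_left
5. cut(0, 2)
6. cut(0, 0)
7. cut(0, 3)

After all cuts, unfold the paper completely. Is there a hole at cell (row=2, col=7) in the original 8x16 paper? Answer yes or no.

Op 1 fold_left: fold axis v@8; visible region now rows[0,8) x cols[0,8) = 8x8
Op 2 fold_down: fold axis h@4; visible region now rows[4,8) x cols[0,8) = 4x8
Op 3 fold_up: fold axis h@6; visible region now rows[4,6) x cols[0,8) = 2x8
Op 4 fold_left: fold axis v@4; visible region now rows[4,6) x cols[0,4) = 2x4
Op 5 cut(0, 2): punch at orig (4,2); cuts so far [(4, 2)]; region rows[4,6) x cols[0,4) = 2x4
Op 6 cut(0, 0): punch at orig (4,0); cuts so far [(4, 0), (4, 2)]; region rows[4,6) x cols[0,4) = 2x4
Op 7 cut(0, 3): punch at orig (4,3); cuts so far [(4, 0), (4, 2), (4, 3)]; region rows[4,6) x cols[0,4) = 2x4
Unfold 1 (reflect across v@4): 6 holes -> [(4, 0), (4, 2), (4, 3), (4, 4), (4, 5), (4, 7)]
Unfold 2 (reflect across h@6): 12 holes -> [(4, 0), (4, 2), (4, 3), (4, 4), (4, 5), (4, 7), (7, 0), (7, 2), (7, 3), (7, 4), (7, 5), (7, 7)]
Unfold 3 (reflect across h@4): 24 holes -> [(0, 0), (0, 2), (0, 3), (0, 4), (0, 5), (0, 7), (3, 0), (3, 2), (3, 3), (3, 4), (3, 5), (3, 7), (4, 0), (4, 2), (4, 3), (4, 4), (4, 5), (4, 7), (7, 0), (7, 2), (7, 3), (7, 4), (7, 5), (7, 7)]
Unfold 4 (reflect across v@8): 48 holes -> [(0, 0), (0, 2), (0, 3), (0, 4), (0, 5), (0, 7), (0, 8), (0, 10), (0, 11), (0, 12), (0, 13), (0, 15), (3, 0), (3, 2), (3, 3), (3, 4), (3, 5), (3, 7), (3, 8), (3, 10), (3, 11), (3, 12), (3, 13), (3, 15), (4, 0), (4, 2), (4, 3), (4, 4), (4, 5), (4, 7), (4, 8), (4, 10), (4, 11), (4, 12), (4, 13), (4, 15), (7, 0), (7, 2), (7, 3), (7, 4), (7, 5), (7, 7), (7, 8), (7, 10), (7, 11), (7, 12), (7, 13), (7, 15)]
Holes: [(0, 0), (0, 2), (0, 3), (0, 4), (0, 5), (0, 7), (0, 8), (0, 10), (0, 11), (0, 12), (0, 13), (0, 15), (3, 0), (3, 2), (3, 3), (3, 4), (3, 5), (3, 7), (3, 8), (3, 10), (3, 11), (3, 12), (3, 13), (3, 15), (4, 0), (4, 2), (4, 3), (4, 4), (4, 5), (4, 7), (4, 8), (4, 10), (4, 11), (4, 12), (4, 13), (4, 15), (7, 0), (7, 2), (7, 3), (7, 4), (7, 5), (7, 7), (7, 8), (7, 10), (7, 11), (7, 12), (7, 13), (7, 15)]

Answer: no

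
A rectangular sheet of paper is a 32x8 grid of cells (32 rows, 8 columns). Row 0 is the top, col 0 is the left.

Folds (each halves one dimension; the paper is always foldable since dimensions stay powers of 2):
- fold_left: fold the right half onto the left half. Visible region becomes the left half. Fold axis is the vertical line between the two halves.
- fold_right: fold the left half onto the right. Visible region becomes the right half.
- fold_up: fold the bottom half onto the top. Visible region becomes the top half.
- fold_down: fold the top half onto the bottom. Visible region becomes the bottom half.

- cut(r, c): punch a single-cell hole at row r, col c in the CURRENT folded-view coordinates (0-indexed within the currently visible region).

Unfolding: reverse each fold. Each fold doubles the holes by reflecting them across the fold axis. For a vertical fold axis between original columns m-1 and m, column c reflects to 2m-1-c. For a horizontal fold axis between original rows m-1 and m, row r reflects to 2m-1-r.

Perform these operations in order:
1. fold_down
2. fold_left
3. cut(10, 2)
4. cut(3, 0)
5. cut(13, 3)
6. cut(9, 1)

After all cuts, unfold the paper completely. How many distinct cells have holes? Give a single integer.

Op 1 fold_down: fold axis h@16; visible region now rows[16,32) x cols[0,8) = 16x8
Op 2 fold_left: fold axis v@4; visible region now rows[16,32) x cols[0,4) = 16x4
Op 3 cut(10, 2): punch at orig (26,2); cuts so far [(26, 2)]; region rows[16,32) x cols[0,4) = 16x4
Op 4 cut(3, 0): punch at orig (19,0); cuts so far [(19, 0), (26, 2)]; region rows[16,32) x cols[0,4) = 16x4
Op 5 cut(13, 3): punch at orig (29,3); cuts so far [(19, 0), (26, 2), (29, 3)]; region rows[16,32) x cols[0,4) = 16x4
Op 6 cut(9, 1): punch at orig (25,1); cuts so far [(19, 0), (25, 1), (26, 2), (29, 3)]; region rows[16,32) x cols[0,4) = 16x4
Unfold 1 (reflect across v@4): 8 holes -> [(19, 0), (19, 7), (25, 1), (25, 6), (26, 2), (26, 5), (29, 3), (29, 4)]
Unfold 2 (reflect across h@16): 16 holes -> [(2, 3), (2, 4), (5, 2), (5, 5), (6, 1), (6, 6), (12, 0), (12, 7), (19, 0), (19, 7), (25, 1), (25, 6), (26, 2), (26, 5), (29, 3), (29, 4)]

Answer: 16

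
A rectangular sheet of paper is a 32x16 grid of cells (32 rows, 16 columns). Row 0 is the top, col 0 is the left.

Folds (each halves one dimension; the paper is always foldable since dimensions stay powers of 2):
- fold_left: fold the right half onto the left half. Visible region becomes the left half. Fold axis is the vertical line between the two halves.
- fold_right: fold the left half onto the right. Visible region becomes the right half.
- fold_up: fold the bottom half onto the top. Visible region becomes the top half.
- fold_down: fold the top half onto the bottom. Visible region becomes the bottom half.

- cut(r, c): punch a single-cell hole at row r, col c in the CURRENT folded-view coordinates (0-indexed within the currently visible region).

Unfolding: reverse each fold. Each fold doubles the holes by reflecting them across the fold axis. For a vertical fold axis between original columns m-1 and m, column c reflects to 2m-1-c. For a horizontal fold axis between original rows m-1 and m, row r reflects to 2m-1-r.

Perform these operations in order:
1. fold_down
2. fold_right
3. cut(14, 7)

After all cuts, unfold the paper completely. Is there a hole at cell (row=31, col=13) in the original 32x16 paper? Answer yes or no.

Answer: no

Derivation:
Op 1 fold_down: fold axis h@16; visible region now rows[16,32) x cols[0,16) = 16x16
Op 2 fold_right: fold axis v@8; visible region now rows[16,32) x cols[8,16) = 16x8
Op 3 cut(14, 7): punch at orig (30,15); cuts so far [(30, 15)]; region rows[16,32) x cols[8,16) = 16x8
Unfold 1 (reflect across v@8): 2 holes -> [(30, 0), (30, 15)]
Unfold 2 (reflect across h@16): 4 holes -> [(1, 0), (1, 15), (30, 0), (30, 15)]
Holes: [(1, 0), (1, 15), (30, 0), (30, 15)]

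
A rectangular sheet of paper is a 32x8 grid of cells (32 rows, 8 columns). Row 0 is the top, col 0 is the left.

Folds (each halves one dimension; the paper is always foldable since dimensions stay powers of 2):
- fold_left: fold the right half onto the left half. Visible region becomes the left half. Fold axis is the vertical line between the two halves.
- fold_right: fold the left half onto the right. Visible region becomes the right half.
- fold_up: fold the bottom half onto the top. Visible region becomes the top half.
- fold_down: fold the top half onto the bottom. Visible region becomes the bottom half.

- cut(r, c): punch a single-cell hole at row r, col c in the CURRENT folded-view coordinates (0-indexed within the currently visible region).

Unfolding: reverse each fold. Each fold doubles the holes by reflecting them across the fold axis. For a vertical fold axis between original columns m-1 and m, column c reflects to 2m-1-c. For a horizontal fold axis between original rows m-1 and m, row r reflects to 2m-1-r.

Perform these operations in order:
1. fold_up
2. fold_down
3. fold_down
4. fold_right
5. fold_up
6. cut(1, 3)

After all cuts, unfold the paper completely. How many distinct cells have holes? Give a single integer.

Op 1 fold_up: fold axis h@16; visible region now rows[0,16) x cols[0,8) = 16x8
Op 2 fold_down: fold axis h@8; visible region now rows[8,16) x cols[0,8) = 8x8
Op 3 fold_down: fold axis h@12; visible region now rows[12,16) x cols[0,8) = 4x8
Op 4 fold_right: fold axis v@4; visible region now rows[12,16) x cols[4,8) = 4x4
Op 5 fold_up: fold axis h@14; visible region now rows[12,14) x cols[4,8) = 2x4
Op 6 cut(1, 3): punch at orig (13,7); cuts so far [(13, 7)]; region rows[12,14) x cols[4,8) = 2x4
Unfold 1 (reflect across h@14): 2 holes -> [(13, 7), (14, 7)]
Unfold 2 (reflect across v@4): 4 holes -> [(13, 0), (13, 7), (14, 0), (14, 7)]
Unfold 3 (reflect across h@12): 8 holes -> [(9, 0), (9, 7), (10, 0), (10, 7), (13, 0), (13, 7), (14, 0), (14, 7)]
Unfold 4 (reflect across h@8): 16 holes -> [(1, 0), (1, 7), (2, 0), (2, 7), (5, 0), (5, 7), (6, 0), (6, 7), (9, 0), (9, 7), (10, 0), (10, 7), (13, 0), (13, 7), (14, 0), (14, 7)]
Unfold 5 (reflect across h@16): 32 holes -> [(1, 0), (1, 7), (2, 0), (2, 7), (5, 0), (5, 7), (6, 0), (6, 7), (9, 0), (9, 7), (10, 0), (10, 7), (13, 0), (13, 7), (14, 0), (14, 7), (17, 0), (17, 7), (18, 0), (18, 7), (21, 0), (21, 7), (22, 0), (22, 7), (25, 0), (25, 7), (26, 0), (26, 7), (29, 0), (29, 7), (30, 0), (30, 7)]

Answer: 32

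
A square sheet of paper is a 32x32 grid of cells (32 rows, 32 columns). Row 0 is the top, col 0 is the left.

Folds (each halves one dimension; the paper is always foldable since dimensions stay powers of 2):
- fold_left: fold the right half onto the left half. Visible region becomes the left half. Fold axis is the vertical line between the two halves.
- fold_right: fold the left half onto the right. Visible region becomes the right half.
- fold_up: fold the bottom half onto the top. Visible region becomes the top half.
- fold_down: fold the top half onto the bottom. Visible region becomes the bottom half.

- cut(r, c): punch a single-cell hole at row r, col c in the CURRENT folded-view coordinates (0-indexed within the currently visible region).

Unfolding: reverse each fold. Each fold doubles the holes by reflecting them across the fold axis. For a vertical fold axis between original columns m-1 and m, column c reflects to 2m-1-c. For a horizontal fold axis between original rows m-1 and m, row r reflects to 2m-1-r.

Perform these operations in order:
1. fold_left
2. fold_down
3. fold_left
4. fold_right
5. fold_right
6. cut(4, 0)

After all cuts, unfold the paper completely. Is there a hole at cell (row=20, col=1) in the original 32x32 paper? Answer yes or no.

Op 1 fold_left: fold axis v@16; visible region now rows[0,32) x cols[0,16) = 32x16
Op 2 fold_down: fold axis h@16; visible region now rows[16,32) x cols[0,16) = 16x16
Op 3 fold_left: fold axis v@8; visible region now rows[16,32) x cols[0,8) = 16x8
Op 4 fold_right: fold axis v@4; visible region now rows[16,32) x cols[4,8) = 16x4
Op 5 fold_right: fold axis v@6; visible region now rows[16,32) x cols[6,8) = 16x2
Op 6 cut(4, 0): punch at orig (20,6); cuts so far [(20, 6)]; region rows[16,32) x cols[6,8) = 16x2
Unfold 1 (reflect across v@6): 2 holes -> [(20, 5), (20, 6)]
Unfold 2 (reflect across v@4): 4 holes -> [(20, 1), (20, 2), (20, 5), (20, 6)]
Unfold 3 (reflect across v@8): 8 holes -> [(20, 1), (20, 2), (20, 5), (20, 6), (20, 9), (20, 10), (20, 13), (20, 14)]
Unfold 4 (reflect across h@16): 16 holes -> [(11, 1), (11, 2), (11, 5), (11, 6), (11, 9), (11, 10), (11, 13), (11, 14), (20, 1), (20, 2), (20, 5), (20, 6), (20, 9), (20, 10), (20, 13), (20, 14)]
Unfold 5 (reflect across v@16): 32 holes -> [(11, 1), (11, 2), (11, 5), (11, 6), (11, 9), (11, 10), (11, 13), (11, 14), (11, 17), (11, 18), (11, 21), (11, 22), (11, 25), (11, 26), (11, 29), (11, 30), (20, 1), (20, 2), (20, 5), (20, 6), (20, 9), (20, 10), (20, 13), (20, 14), (20, 17), (20, 18), (20, 21), (20, 22), (20, 25), (20, 26), (20, 29), (20, 30)]
Holes: [(11, 1), (11, 2), (11, 5), (11, 6), (11, 9), (11, 10), (11, 13), (11, 14), (11, 17), (11, 18), (11, 21), (11, 22), (11, 25), (11, 26), (11, 29), (11, 30), (20, 1), (20, 2), (20, 5), (20, 6), (20, 9), (20, 10), (20, 13), (20, 14), (20, 17), (20, 18), (20, 21), (20, 22), (20, 25), (20, 26), (20, 29), (20, 30)]

Answer: yes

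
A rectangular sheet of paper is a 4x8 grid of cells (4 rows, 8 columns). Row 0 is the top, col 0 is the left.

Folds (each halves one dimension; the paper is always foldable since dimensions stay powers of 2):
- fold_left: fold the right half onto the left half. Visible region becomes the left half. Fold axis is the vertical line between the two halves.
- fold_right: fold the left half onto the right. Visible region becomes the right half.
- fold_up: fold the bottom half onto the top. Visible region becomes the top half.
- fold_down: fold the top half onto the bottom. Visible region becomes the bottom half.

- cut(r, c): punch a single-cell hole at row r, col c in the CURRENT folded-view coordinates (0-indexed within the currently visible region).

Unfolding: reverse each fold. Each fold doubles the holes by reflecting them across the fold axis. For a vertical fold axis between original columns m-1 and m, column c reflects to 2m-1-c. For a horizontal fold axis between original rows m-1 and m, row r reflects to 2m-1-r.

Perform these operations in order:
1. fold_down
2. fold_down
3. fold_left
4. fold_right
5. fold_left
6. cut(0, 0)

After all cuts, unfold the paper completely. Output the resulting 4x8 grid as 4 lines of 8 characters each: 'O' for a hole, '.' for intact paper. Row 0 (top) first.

Answer: OOOOOOOO
OOOOOOOO
OOOOOOOO
OOOOOOOO

Derivation:
Op 1 fold_down: fold axis h@2; visible region now rows[2,4) x cols[0,8) = 2x8
Op 2 fold_down: fold axis h@3; visible region now rows[3,4) x cols[0,8) = 1x8
Op 3 fold_left: fold axis v@4; visible region now rows[3,4) x cols[0,4) = 1x4
Op 4 fold_right: fold axis v@2; visible region now rows[3,4) x cols[2,4) = 1x2
Op 5 fold_left: fold axis v@3; visible region now rows[3,4) x cols[2,3) = 1x1
Op 6 cut(0, 0): punch at orig (3,2); cuts so far [(3, 2)]; region rows[3,4) x cols[2,3) = 1x1
Unfold 1 (reflect across v@3): 2 holes -> [(3, 2), (3, 3)]
Unfold 2 (reflect across v@2): 4 holes -> [(3, 0), (3, 1), (3, 2), (3, 3)]
Unfold 3 (reflect across v@4): 8 holes -> [(3, 0), (3, 1), (3, 2), (3, 3), (3, 4), (3, 5), (3, 6), (3, 7)]
Unfold 4 (reflect across h@3): 16 holes -> [(2, 0), (2, 1), (2, 2), (2, 3), (2, 4), (2, 5), (2, 6), (2, 7), (3, 0), (3, 1), (3, 2), (3, 3), (3, 4), (3, 5), (3, 6), (3, 7)]
Unfold 5 (reflect across h@2): 32 holes -> [(0, 0), (0, 1), (0, 2), (0, 3), (0, 4), (0, 5), (0, 6), (0, 7), (1, 0), (1, 1), (1, 2), (1, 3), (1, 4), (1, 5), (1, 6), (1, 7), (2, 0), (2, 1), (2, 2), (2, 3), (2, 4), (2, 5), (2, 6), (2, 7), (3, 0), (3, 1), (3, 2), (3, 3), (3, 4), (3, 5), (3, 6), (3, 7)]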